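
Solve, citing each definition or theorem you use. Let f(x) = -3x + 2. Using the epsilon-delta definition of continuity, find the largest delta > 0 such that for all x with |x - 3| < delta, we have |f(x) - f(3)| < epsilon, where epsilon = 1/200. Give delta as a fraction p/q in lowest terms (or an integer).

We compute f(3) = -3*(3) + 2 = -7.
|f(x) - f(3)| = |-3x + 2 - (-7)| = |-3(x - 3)| = 3|x - 3|.
We need 3|x - 3| < 1/200, i.e. |x - 3| < 1/200 / 3 = 1/600.
So any delta <= 1/600 works. Conversely, if delta > 1/600, then x = 3 + 1/600 satisfies |x - 3| = 1/600 < delta but |f(x) - f(3)| = 3 * 1/600 = 1/200, which is not < 1/200; so no larger delta works.
Hence the largest such delta is 1/600.

1/600


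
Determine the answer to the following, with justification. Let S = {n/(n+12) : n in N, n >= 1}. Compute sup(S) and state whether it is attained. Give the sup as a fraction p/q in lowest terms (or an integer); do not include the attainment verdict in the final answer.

Analysis:
- Values: 1/13, 1/7, 1/5, 1/4, ... strictly increasing.
- Minimum is 1/13 (n=1); inf = 1/13 (attained).
- n/(n+12) = 1 - 12/(n+12) -> 1 from below as n -> infinity, and never equals 1.
- So sup = 1 (not attained).
Conclusion: sup(S) = 1, not attained in S.

1


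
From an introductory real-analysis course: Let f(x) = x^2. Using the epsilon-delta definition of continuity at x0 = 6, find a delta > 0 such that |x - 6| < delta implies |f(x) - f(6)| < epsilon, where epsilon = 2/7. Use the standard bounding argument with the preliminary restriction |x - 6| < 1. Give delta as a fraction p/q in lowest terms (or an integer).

Factor: |x^2 - (6)^2| = |x - 6| * |x + 6|.
Impose |x - 6| < 1 first. Then |x + 6| = |(x - 6) + 2*(6)| <= |x - 6| + 2*|6| < 1 + 12 = 13.
So |x^2 - (6)^2| < delta * 13.
We need delta * 13 <= 2/7, i.e. delta <= 2/7/13 = 2/91.
Since 2/91 < 1, this is tighter than 1; take delta = 2/91.
So delta = 2/91 works.

2/91


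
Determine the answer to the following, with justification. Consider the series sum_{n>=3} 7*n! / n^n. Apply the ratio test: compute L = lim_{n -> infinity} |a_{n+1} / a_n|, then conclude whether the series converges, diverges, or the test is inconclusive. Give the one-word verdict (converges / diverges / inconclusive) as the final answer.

Let a_n denote the general term. Form the ratio a_{n+1}/a_n and simplify:
a_{n+1}/a_n = (n/(n + 1))^n
Take the limit as n -> infinity: L = exp(-1).
Since L = exp(-1) < 1, the ratio test implies the series converges.

converges


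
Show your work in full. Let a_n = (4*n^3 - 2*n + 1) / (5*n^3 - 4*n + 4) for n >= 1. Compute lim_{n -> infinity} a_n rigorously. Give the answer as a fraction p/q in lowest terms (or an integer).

Divide numerator and denominator by n^3, the highest power:
numerator / n^3 = 4 - 2/n^2 + n^(-3)
denominator / n^3 = 5 - 4/n^2 + 4/n^3
As n -> infinity, all terms of the form c/n^k (k >= 1) tend to 0.
So numerator / n^3 -> 4 and denominator / n^3 -> 5.
Therefore lim a_n = 4/5.

4/5


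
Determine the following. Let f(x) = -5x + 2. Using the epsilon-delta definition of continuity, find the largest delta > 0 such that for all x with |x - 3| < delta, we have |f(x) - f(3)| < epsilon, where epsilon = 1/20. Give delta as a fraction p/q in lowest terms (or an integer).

We compute f(3) = -5*(3) + 2 = -13.
|f(x) - f(3)| = |-5x + 2 - (-13)| = |-5(x - 3)| = 5|x - 3|.
We need 5|x - 3| < 1/20, i.e. |x - 3| < 1/20 / 5 = 1/100.
So any delta <= 1/100 works. Conversely, if delta > 1/100, then x = 3 + 1/100 satisfies |x - 3| = 1/100 < delta but |f(x) - f(3)| = 5 * 1/100 = 1/20, which is not < 1/20; so no larger delta works.
Hence the largest such delta is 1/100.

1/100


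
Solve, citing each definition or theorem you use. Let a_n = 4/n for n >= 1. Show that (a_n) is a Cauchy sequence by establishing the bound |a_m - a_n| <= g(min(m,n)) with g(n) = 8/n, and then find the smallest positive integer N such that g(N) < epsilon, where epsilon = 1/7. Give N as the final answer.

For any m, n >= 1, by the triangle inequality:
|a_m - a_n| = |4/m - 4/n| <= 4*1/m + 4*1/n <= 8/min(m,n).
So g(n) = 8/n bounds the Cauchy difference. Since g(n) -> 0, (a_n) is Cauchy.
Now solve g(N) < 1/7: 8/N < 1/7 <=> N > 8 / (1/7) = 56.
The smallest integer strictly greater than 56 is N = 57.
Check: g(57) = 8/57 = 8/57 < 1/7; g(56) = 1/7 >= 1/7. So N = 57.

57


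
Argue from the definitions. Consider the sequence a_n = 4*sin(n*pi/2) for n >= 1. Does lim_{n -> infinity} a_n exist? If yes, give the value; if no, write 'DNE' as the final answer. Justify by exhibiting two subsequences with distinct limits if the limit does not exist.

Examine the behaviour of a_n along subsequences.
a_{4k+1} = 4*sin(pi/2 + 2k*pi) = 4 -> 4. a_{4k+3} = 4*sin(3pi/2 + 2k*pi) = -4 -> -4.
Since these two subsequential limits are 4 and -4, distinct, the full sequence cannot converge (a convergent sequence has all subsequences tending to the same limit). So lim a_n does not exist.

DNE


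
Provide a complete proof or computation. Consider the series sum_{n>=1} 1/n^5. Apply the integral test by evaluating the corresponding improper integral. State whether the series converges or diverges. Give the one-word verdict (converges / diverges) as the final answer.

Let f(x) = x^(-5). Then f is positive, continuous, and decreasing on [1, infinity), so the integral test applies.
Compute the improper integral int_{1}^infinity f(x) dx:
  antiderivative F(x) = -1/(4*x^4).
  As x -> infinity, F(x) -> 0 (since p = 5 > 1).
  So int = F(infinity) - F(1) = 0 - (-1/4) = 1/4.
  Finite, so by the integral test, the series converges.

converges


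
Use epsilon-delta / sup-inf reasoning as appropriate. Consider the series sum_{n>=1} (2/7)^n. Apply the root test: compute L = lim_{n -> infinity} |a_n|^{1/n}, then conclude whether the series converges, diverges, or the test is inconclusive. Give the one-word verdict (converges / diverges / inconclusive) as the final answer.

Let a_n denote the general term. Form |a_n|^(1/n) and simplify:
|a_n|^(1/n) = 2/7
Take the limit as n -> infinity: L = 2/7.
Since L = 2/7 < 1, the root test implies convergence.

converges


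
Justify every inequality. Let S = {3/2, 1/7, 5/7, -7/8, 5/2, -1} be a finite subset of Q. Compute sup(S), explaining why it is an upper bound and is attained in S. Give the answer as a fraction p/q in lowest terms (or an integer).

S is finite, so sup(S) = max(S).
Sorted decreasing:
5/2, 3/2, 5/7, 1/7, -7/8, -1
The extremum is 5/2.
For every x in S, x <= 5/2. And 5/2 is in S, so it is attained.
Therefore sup(S) = 5/2.

5/2


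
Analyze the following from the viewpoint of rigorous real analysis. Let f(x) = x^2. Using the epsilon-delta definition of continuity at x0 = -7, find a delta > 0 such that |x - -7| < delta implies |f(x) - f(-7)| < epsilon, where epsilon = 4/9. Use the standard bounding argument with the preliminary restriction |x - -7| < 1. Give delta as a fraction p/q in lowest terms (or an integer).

Factor: |x^2 - (-7)^2| = |x - -7| * |x + -7|.
Impose |x - -7| < 1 first. Then |x + -7| = |(x - -7) + 2*(-7)| <= |x - -7| + 2*|-7| < 1 + 14 = 15.
So |x^2 - (-7)^2| < delta * 15.
We need delta * 15 <= 4/9, i.e. delta <= 4/9/15 = 4/135.
Since 4/135 < 1, this is tighter than 1; take delta = 4/135.
So delta = 4/135 works.

4/135


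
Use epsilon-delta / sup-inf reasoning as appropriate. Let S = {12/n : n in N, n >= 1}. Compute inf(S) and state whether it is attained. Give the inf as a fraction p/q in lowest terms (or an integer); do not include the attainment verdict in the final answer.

Analysis:
- Values: 12, 6, 4, 3, ... strictly decreasing.
- The maximum is 12 (n=1); sup = 12 (attained).
- The set is bounded below by 0; 12/n -> 0 so 0 is the greatest lower bound.
- 0 is not in the set, so inf = 0 is not attained.
Conclusion: inf(S) = 0, not attained in S.

0


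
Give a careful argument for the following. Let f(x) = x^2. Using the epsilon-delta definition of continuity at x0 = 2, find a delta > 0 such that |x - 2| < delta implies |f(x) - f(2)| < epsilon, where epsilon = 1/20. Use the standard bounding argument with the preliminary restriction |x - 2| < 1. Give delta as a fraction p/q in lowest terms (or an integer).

Factor: |x^2 - (2)^2| = |x - 2| * |x + 2|.
Impose |x - 2| < 1 first. Then |x + 2| = |(x - 2) + 2*(2)| <= |x - 2| + 2*|2| < 1 + 4 = 5.
So |x^2 - (2)^2| < delta * 5.
We need delta * 5 <= 1/20, i.e. delta <= 1/20/5 = 1/100.
Since 1/100 < 1, this is tighter than 1; take delta = 1/100.
So delta = 1/100 works.

1/100


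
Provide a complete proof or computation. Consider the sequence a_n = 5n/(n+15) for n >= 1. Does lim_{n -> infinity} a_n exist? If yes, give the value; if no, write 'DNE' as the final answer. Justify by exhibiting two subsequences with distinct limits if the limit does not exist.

Examine the behaviour of a_n along subsequences.
Even-n subsequence a_{2k} = 5(2k)/(2k+15) -> 5. Odd-n subsequence a_{2k+1} = 5(2k+1)/(2k+16) -> 5. Both tend to 5, which suggests the limit is 5; verify directly.
|a_n - 5| = |5n - 5(n+15)| / (n+15) = 75/(n+15) < 75/n for every n >= 1.
Given epsilon > 0, choose a positive integer N > 75/epsilon. Then for all n >= N, |a_n - 5| < 75/n <= 75/N < epsilon.
So by the definition of the limit, lim a_n exists and equals 5.

5


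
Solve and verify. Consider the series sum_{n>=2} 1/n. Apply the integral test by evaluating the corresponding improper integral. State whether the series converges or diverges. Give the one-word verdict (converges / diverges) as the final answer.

Let f(x) = 1/x. Then f is positive, continuous, and decreasing on [2, infinity), so the integral test applies.
Compute the improper integral int_{2}^infinity f(x) dx:
  antiderivative F(x) = log(x).
  As x -> infinity, log(x) -> infinity.
  So int = infinity - log(2) = infinity. By the integral test, the series diverges.

diverges


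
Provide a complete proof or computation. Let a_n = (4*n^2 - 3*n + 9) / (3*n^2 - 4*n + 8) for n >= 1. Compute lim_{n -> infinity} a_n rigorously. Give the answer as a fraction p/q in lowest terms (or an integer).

Divide numerator and denominator by n^2, the highest power:
numerator / n^2 = 4 - 3/n + 9/n^2
denominator / n^2 = 3 - 4/n + 8/n^2
As n -> infinity, all terms of the form c/n^k (k >= 1) tend to 0.
So numerator / n^2 -> 4 and denominator / n^2 -> 3.
Therefore lim a_n = 4/3.

4/3


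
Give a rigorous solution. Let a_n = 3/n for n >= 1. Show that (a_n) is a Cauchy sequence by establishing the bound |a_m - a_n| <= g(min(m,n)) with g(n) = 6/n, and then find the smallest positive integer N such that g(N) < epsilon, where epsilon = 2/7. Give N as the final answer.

For any m, n >= 1, by the triangle inequality:
|a_m - a_n| = |3/m - 3/n| <= 3*1/m + 3*1/n <= 6/min(m,n).
So g(n) = 6/n bounds the Cauchy difference. Since g(n) -> 0, (a_n) is Cauchy.
Now solve g(N) < 2/7: 6/N < 2/7 <=> N > 6 / (2/7) = 21.
The smallest integer strictly greater than 21 is N = 22.
Check: g(22) = 6/22 = 3/11 < 2/7; g(21) = 2/7 >= 2/7. So N = 22.

22


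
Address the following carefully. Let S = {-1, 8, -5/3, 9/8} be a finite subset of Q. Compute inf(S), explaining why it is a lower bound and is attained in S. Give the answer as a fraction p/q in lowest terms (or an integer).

S is finite, so inf(S) = min(S).
Sorted increasing:
-5/3, -1, 9/8, 8
The extremum is -5/3.
For every x in S, x >= -5/3. And -5/3 is in S, so it is attained.
Therefore inf(S) = -5/3.

-5/3


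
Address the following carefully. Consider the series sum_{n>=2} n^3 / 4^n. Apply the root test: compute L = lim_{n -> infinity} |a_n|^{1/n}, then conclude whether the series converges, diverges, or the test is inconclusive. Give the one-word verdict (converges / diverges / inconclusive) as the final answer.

Let a_n denote the general term. Form |a_n|^(1/n) and simplify:
|a_n|^(1/n) = n^(3/n)/4
Take the limit as n -> infinity: L = 1/4.
Since L = 1/4 < 1, the root test implies convergence.

converges


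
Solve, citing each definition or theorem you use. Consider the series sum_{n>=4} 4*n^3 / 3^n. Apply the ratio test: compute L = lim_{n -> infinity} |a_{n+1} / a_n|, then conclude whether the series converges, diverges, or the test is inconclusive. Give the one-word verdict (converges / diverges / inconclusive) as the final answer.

Let a_n denote the general term. Form the ratio a_{n+1}/a_n and simplify:
a_{n+1}/a_n = (n + 1)^3/(3*n^3)
Take the limit as n -> infinity: L = 1/3.
Since L = 1/3 < 1, the ratio test implies the series converges.

converges


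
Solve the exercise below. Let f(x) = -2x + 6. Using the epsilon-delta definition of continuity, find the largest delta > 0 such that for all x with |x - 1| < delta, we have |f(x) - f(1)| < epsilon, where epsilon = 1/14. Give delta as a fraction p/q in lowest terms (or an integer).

We compute f(1) = -2*(1) + 6 = 4.
|f(x) - f(1)| = |-2x + 6 - (4)| = |-2(x - 1)| = 2|x - 1|.
We need 2|x - 1| < 1/14, i.e. |x - 1| < 1/14 / 2 = 1/28.
So any delta <= 1/28 works. Conversely, if delta > 1/28, then x = 1 + 1/28 satisfies |x - 1| = 1/28 < delta but |f(x) - f(1)| = 2 * 1/28 = 1/14, which is not < 1/14; so no larger delta works.
Hence the largest such delta is 1/28.

1/28


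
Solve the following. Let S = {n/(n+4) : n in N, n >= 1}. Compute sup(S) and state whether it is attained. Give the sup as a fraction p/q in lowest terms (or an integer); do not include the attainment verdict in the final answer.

Analysis:
- Values: 1/5, 1/3, 3/7, 1/2, ... strictly increasing.
- Minimum is 1/5 (n=1); inf = 1/5 (attained).
- n/(n+4) = 1 - 4/(n+4) -> 1 from below as n -> infinity, and never equals 1.
- So sup = 1 (not attained).
Conclusion: sup(S) = 1, not attained in S.

1


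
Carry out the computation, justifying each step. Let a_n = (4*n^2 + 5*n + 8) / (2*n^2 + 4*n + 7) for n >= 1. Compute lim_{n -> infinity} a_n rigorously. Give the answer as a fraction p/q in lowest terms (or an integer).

Divide numerator and denominator by n^2, the highest power:
numerator / n^2 = 4 + 5/n + 8/n^2
denominator / n^2 = 2 + 4/n + 7/n^2
As n -> infinity, all terms of the form c/n^k (k >= 1) tend to 0.
So numerator / n^2 -> 4 and denominator / n^2 -> 2.
Therefore lim a_n = 2.

2


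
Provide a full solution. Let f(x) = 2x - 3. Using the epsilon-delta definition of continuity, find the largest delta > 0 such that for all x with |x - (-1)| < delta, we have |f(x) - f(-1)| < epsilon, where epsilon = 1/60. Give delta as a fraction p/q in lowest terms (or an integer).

We compute f(-1) = 2*(-1) - 3 = -5.
|f(x) - f(-1)| = |2x - 3 - (-5)| = |2(x - (-1))| = 2|x - (-1)|.
We need 2|x - (-1)| < 1/60, i.e. |x - (-1)| < 1/60 / 2 = 1/120.
So any delta <= 1/120 works. Conversely, if delta > 1/120, then x = -1 + 1/120 satisfies |x - (-1)| = 1/120 < delta but |f(x) - f(-1)| = 2 * 1/120 = 1/60, which is not < 1/60; so no larger delta works.
Hence the largest such delta is 1/120.

1/120


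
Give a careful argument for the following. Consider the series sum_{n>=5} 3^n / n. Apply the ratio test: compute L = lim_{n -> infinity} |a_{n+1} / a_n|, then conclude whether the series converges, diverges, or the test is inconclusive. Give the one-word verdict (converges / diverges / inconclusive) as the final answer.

Let a_n denote the general term. Form the ratio a_{n+1}/a_n and simplify:
a_{n+1}/a_n = 3*n/(n + 1)
Take the limit as n -> infinity: L = 3.
Since L = 3 > 1 (or L = infinity), the ratio test implies the series diverges.

diverges


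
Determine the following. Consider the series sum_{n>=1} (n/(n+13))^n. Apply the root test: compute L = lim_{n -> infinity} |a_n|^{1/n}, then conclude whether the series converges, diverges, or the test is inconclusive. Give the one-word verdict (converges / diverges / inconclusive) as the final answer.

Let a_n denote the general term. Form |a_n|^(1/n) and simplify:
|a_n|^(1/n) = n/(n + 13)
Take the limit as n -> infinity: L = 1.
Since L = 1, the root test is inconclusive. (In fact a_n = (n/(n+13))^n -> e^(-13) != 0, so the nth-term test shows divergence; but the root test itself gives no conclusion.)

inconclusive


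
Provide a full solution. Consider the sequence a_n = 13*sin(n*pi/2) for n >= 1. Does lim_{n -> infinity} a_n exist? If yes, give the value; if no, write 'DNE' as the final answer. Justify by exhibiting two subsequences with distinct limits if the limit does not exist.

Examine the behaviour of a_n along subsequences.
a_{4k+1} = 13*sin(pi/2 + 2k*pi) = 13 -> 13. a_{4k+3} = 13*sin(3pi/2 + 2k*pi) = -13 -> -13.
Since these two subsequential limits are 13 and -13, distinct, the full sequence cannot converge (a convergent sequence has all subsequences tending to the same limit). So lim a_n does not exist.

DNE


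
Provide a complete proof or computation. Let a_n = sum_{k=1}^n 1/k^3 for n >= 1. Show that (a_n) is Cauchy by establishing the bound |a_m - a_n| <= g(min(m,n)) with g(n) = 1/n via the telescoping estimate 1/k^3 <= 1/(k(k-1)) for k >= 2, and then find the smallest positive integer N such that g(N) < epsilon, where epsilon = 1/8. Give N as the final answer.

For m > n >= 1: |a_m - a_n| = sum_{k=n+1}^m 1/k^3.
Use 1/k^3 <= 1/(k(k-1)) = 1/(k-1) - 1/k for k >= 2 (which holds since k^3 >= k^2 >= k(k-1) for k >= 2):
sum_{k=n+1}^m 1/k^3 <= sum_{k=n+1}^m (1/(k-1) - 1/k) = 1/n - 1/m <= 1/n.
By symmetry the same bound holds with n,m swapped, so |a_m - a_n| <= 1/min(m,n) = g(min(m,n)). Since g(n) -> 0, (a_n) is Cauchy.
Now solve g(N) < 1/8: 1/N < 1/8 <=> N > 1/(1/8) = 8.
The smallest integer strictly greater than 8 is N = 9.
Check: g(9) = 1/9 < 1/8; g(8) = 1/8 >= 1/8. So N = 9.

9


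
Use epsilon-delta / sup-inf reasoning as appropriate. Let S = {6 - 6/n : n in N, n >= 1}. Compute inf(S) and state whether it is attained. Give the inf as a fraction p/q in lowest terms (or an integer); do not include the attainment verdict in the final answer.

Analysis:
- Values: 0, 3, 4, 9/2, ... strictly increasing.
- Minimum is 0 (n=1); inf = 0 (attained).
- 6 - 6/n -> 6 from below; sup = 6, not attained.
Conclusion: inf(S) = 0, attained in S.

0


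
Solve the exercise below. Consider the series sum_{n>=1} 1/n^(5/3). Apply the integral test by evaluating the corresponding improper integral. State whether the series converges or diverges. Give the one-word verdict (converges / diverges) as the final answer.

Let f(x) = x^(-5/3). Then f is positive, continuous, and decreasing on [1, infinity), so the integral test applies.
Compute the improper integral int_{1}^infinity f(x) dx:
  antiderivative F(x) = -3/(2*x^(2/3)).
  As x -> infinity, F(x) -> 0 (since p = 5/3 > 1).
  So int = F(infinity) - F(1) = 0 - (-3/2) = 3/2.
  Finite, so by the integral test, the series converges.

converges


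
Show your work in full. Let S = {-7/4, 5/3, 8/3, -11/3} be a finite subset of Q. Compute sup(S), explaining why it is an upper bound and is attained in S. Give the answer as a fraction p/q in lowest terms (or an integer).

S is finite, so sup(S) = max(S).
Sorted decreasing:
8/3, 5/3, -7/4, -11/3
The extremum is 8/3.
For every x in S, x <= 8/3. And 8/3 is in S, so it is attained.
Therefore sup(S) = 8/3.

8/3


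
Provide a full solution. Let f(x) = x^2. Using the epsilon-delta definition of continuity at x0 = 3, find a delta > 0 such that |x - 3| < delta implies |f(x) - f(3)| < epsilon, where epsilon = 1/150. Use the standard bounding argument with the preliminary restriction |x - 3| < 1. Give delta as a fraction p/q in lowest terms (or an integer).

Factor: |x^2 - (3)^2| = |x - 3| * |x + 3|.
Impose |x - 3| < 1 first. Then |x + 3| = |(x - 3) + 2*(3)| <= |x - 3| + 2*|3| < 1 + 6 = 7.
So |x^2 - (3)^2| < delta * 7.
We need delta * 7 <= 1/150, i.e. delta <= 1/150/7 = 1/1050.
Since 1/1050 < 1, this is tighter than 1; take delta = 1/1050.
So delta = 1/1050 works.

1/1050


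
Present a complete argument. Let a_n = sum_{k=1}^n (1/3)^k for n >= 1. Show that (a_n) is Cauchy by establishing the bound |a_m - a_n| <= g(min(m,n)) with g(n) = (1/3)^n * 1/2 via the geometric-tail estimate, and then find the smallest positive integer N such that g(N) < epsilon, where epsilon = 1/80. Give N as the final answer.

For m > n >= 1: |a_m - a_n| = sum_{k=n+1}^m (1/3)^k < sum_{k=n+1}^infinity (1/3)^k = (1/3)^(n+1) / (1 - 1/3) = (1/3)^n * (1/3) * (3/2) = (1/3)^n * 1/2.
So g(n) = (1/3)^n / 2. Since g(n) -> 0, (a_n) is Cauchy.
Now solve g(N) < 1/80: (1/3)^N / 2 < 1/80 <=> 3^N > 1 / (2 * 1/80) = 40.
Check powers of 3: 3^3 = 27 <= 40, 3^4 = 81 > 40.
So the smallest such N is 4. Check: g(4) = 1/(2 * 81) = 1/162 < 1/80.

4


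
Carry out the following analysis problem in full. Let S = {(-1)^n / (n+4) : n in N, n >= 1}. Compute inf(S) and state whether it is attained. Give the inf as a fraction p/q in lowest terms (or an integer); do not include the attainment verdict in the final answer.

Analysis:
- Values: -1/5, 1/6, -1/7, 1/8, -1/9, ...
- Positive terms (even n): 1/(2+4), 1/(4+4), ... decreasing -> max = 1/6 (n=2).
- Negative terms (odd n): -1/(1+4), -1/(3+4), ... increasing -> min = -1/5 (n=1).
- So sup = 1/6 (attained at n=2); inf = -1/5 (attained at n=1).
Conclusion: inf(S) = -1/5, attained in S.

-1/5


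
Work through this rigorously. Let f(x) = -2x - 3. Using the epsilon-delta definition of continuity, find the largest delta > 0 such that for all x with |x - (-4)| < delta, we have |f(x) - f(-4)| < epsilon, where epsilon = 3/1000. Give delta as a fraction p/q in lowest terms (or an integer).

We compute f(-4) = -2*(-4) - 3 = 5.
|f(x) - f(-4)| = |-2x - 3 - (5)| = |-2(x - (-4))| = 2|x - (-4)|.
We need 2|x - (-4)| < 3/1000, i.e. |x - (-4)| < 3/1000 / 2 = 3/2000.
So any delta <= 3/2000 works. Conversely, if delta > 3/2000, then x = -4 + 3/2000 satisfies |x - (-4)| = 3/2000 < delta but |f(x) - f(-4)| = 2 * 3/2000 = 3/1000, which is not < 3/1000; so no larger delta works.
Hence the largest such delta is 3/2000.

3/2000


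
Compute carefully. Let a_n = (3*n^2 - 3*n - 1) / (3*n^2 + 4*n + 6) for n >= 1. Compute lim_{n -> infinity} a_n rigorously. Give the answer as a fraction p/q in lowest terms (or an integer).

Divide numerator and denominator by n^2, the highest power:
numerator / n^2 = 3 - 3/n - 1/n^2
denominator / n^2 = 3 + 4/n + 6/n^2
As n -> infinity, all terms of the form c/n^k (k >= 1) tend to 0.
So numerator / n^2 -> 3 and denominator / n^2 -> 3.
Therefore lim a_n = 1.

1


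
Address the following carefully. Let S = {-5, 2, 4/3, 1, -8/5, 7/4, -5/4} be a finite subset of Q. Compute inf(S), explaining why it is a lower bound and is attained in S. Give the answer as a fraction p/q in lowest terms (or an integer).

S is finite, so inf(S) = min(S).
Sorted increasing:
-5, -8/5, -5/4, 1, 4/3, 7/4, 2
The extremum is -5.
For every x in S, x >= -5. And -5 is in S, so it is attained.
Therefore inf(S) = -5.

-5


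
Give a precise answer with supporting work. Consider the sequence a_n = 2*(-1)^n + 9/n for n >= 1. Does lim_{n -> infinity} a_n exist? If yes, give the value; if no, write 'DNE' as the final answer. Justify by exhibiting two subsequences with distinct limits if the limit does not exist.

Examine the behaviour of a_n along subsequences.
a_{2k} = 2 + 9/(2k) -> 2. a_{2k+1} = -2 + 9/(2k+1) -> -2.
Since these two subsequential limits are 2 and -2, distinct, the full sequence cannot converge (a convergent sequence has all subsequences tending to the same limit). So lim a_n does not exist.

DNE


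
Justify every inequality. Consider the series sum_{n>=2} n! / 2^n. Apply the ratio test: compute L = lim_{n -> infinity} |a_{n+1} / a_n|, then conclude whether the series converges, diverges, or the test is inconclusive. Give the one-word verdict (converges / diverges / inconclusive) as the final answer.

Let a_n denote the general term. Form the ratio a_{n+1}/a_n and simplify:
a_{n+1}/a_n = n/2 + 1/2
Take the limit as n -> infinity: L = infinity.
Since L = infinity > 1 (or L = infinity), the ratio test implies the series diverges.

diverges


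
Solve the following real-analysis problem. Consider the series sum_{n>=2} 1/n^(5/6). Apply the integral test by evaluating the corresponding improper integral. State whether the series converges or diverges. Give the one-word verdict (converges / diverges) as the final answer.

Let f(x) = x^(-5/6). Then f is positive, continuous, and decreasing on [2, infinity), so the integral test applies.
Compute the improper integral int_{2}^infinity f(x) dx:
  antiderivative F(x) = 6*x^(1/6).
  As x -> infinity, F(x) -> infinity (since p = 5/6 < 1).
  So the integral diverges. By the integral test, the series diverges.

diverges


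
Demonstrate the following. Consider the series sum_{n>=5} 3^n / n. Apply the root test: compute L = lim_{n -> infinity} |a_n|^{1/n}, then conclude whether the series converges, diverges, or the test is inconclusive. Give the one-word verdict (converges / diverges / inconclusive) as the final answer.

Let a_n denote the general term. Form |a_n|^(1/n) and simplify:
|a_n|^(1/n) = 3/n^(1/n)
Take the limit as n -> infinity: L = 3.
Since L = 3 > 1, the root test implies divergence.

diverges


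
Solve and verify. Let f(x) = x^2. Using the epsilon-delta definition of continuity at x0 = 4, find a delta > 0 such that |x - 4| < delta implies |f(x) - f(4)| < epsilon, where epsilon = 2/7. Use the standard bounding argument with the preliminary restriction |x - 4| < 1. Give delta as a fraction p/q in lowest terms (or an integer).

Factor: |x^2 - (4)^2| = |x - 4| * |x + 4|.
Impose |x - 4| < 1 first. Then |x + 4| = |(x - 4) + 2*(4)| <= |x - 4| + 2*|4| < 1 + 8 = 9.
So |x^2 - (4)^2| < delta * 9.
We need delta * 9 <= 2/7, i.e. delta <= 2/7/9 = 2/63.
Since 2/63 < 1, this is tighter than 1; take delta = 2/63.
So delta = 2/63 works.

2/63


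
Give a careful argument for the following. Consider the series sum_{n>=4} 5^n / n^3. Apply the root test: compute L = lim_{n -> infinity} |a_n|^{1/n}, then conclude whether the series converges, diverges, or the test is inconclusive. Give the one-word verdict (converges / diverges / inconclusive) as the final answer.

Let a_n denote the general term. Form |a_n|^(1/n) and simplify:
|a_n|^(1/n) = 5/n^(3/n)
Take the limit as n -> infinity: L = 5.
Since L = 5 > 1, the root test implies divergence.

diverges


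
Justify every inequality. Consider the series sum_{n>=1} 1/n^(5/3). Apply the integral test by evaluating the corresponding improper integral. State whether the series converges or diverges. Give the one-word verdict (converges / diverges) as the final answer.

Let f(x) = x^(-5/3). Then f is positive, continuous, and decreasing on [1, infinity), so the integral test applies.
Compute the improper integral int_{1}^infinity f(x) dx:
  antiderivative F(x) = -3/(2*x^(2/3)).
  As x -> infinity, F(x) -> 0 (since p = 5/3 > 1).
  So int = F(infinity) - F(1) = 0 - (-3/2) = 3/2.
  Finite, so by the integral test, the series converges.

converges


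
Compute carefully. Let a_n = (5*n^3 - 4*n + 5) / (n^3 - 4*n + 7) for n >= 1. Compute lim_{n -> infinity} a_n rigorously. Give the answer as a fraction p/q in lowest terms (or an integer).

Divide numerator and denominator by n^3, the highest power:
numerator / n^3 = 5 - 4/n^2 + 5/n^3
denominator / n^3 = 1 - 4/n^2 + 7/n^3
As n -> infinity, all terms of the form c/n^k (k >= 1) tend to 0.
So numerator / n^3 -> 5 and denominator / n^3 -> 1.
Therefore lim a_n = 5.

5


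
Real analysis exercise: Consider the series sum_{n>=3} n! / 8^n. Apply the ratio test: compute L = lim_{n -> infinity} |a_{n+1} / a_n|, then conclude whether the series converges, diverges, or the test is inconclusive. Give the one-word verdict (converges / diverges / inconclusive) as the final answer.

Let a_n denote the general term. Form the ratio a_{n+1}/a_n and simplify:
a_{n+1}/a_n = n/8 + 1/8
Take the limit as n -> infinity: L = infinity.
Since L = infinity > 1 (or L = infinity), the ratio test implies the series diverges.

diverges


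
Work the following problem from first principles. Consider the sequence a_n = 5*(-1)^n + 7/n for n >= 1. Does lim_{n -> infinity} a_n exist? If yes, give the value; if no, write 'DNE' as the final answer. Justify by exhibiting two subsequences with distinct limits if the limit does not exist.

Examine the behaviour of a_n along subsequences.
a_{2k} = 5 + 7/(2k) -> 5. a_{2k+1} = -5 + 7/(2k+1) -> -5.
Since these two subsequential limits are 5 and -5, distinct, the full sequence cannot converge (a convergent sequence has all subsequences tending to the same limit). So lim a_n does not exist.

DNE


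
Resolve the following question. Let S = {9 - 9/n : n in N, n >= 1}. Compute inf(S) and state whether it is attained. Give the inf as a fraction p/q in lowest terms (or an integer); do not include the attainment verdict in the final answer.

Analysis:
- Values: 0, 9/2, 6, 27/4, ... strictly increasing.
- Minimum is 0 (n=1); inf = 0 (attained).
- 9 - 9/n -> 9 from below; sup = 9, not attained.
Conclusion: inf(S) = 0, attained in S.

0


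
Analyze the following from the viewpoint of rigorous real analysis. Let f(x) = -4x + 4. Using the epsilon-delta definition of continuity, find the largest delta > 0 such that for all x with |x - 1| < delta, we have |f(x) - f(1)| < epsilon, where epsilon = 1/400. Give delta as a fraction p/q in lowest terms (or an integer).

We compute f(1) = -4*(1) + 4 = 0.
|f(x) - f(1)| = |-4x + 4 - (0)| = |-4(x - 1)| = 4|x - 1|.
We need 4|x - 1| < 1/400, i.e. |x - 1| < 1/400 / 4 = 1/1600.
So any delta <= 1/1600 works. Conversely, if delta > 1/1600, then x = 1 + 1/1600 satisfies |x - 1| = 1/1600 < delta but |f(x) - f(1)| = 4 * 1/1600 = 1/400, which is not < 1/400; so no larger delta works.
Hence the largest such delta is 1/1600.

1/1600


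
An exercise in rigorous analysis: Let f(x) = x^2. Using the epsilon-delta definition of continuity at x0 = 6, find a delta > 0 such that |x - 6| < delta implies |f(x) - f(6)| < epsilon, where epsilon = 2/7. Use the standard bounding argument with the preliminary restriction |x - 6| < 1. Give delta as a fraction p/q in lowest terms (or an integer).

Factor: |x^2 - (6)^2| = |x - 6| * |x + 6|.
Impose |x - 6| < 1 first. Then |x + 6| = |(x - 6) + 2*(6)| <= |x - 6| + 2*|6| < 1 + 12 = 13.
So |x^2 - (6)^2| < delta * 13.
We need delta * 13 <= 2/7, i.e. delta <= 2/7/13 = 2/91.
Since 2/91 < 1, this is tighter than 1; take delta = 2/91.
So delta = 2/91 works.

2/91


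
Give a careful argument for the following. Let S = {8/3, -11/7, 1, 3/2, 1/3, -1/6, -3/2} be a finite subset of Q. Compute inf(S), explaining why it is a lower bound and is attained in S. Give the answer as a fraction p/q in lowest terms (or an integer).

S is finite, so inf(S) = min(S).
Sorted increasing:
-11/7, -3/2, -1/6, 1/3, 1, 3/2, 8/3
The extremum is -11/7.
For every x in S, x >= -11/7. And -11/7 is in S, so it is attained.
Therefore inf(S) = -11/7.

-11/7


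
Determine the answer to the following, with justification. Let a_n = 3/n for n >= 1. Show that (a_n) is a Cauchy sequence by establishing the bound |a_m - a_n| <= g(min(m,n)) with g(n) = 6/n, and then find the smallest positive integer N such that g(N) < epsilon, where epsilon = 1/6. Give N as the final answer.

For any m, n >= 1, by the triangle inequality:
|a_m - a_n| = |3/m - 3/n| <= 3*1/m + 3*1/n <= 6/min(m,n).
So g(n) = 6/n bounds the Cauchy difference. Since g(n) -> 0, (a_n) is Cauchy.
Now solve g(N) < 1/6: 6/N < 1/6 <=> N > 6 / (1/6) = 36.
The smallest integer strictly greater than 36 is N = 37.
Check: g(37) = 6/37 = 6/37 < 1/6; g(36) = 1/6 >= 1/6. So N = 37.

37


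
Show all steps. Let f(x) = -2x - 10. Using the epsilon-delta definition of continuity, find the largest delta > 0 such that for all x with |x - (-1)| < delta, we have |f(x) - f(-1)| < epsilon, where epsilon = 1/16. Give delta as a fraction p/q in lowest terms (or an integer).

We compute f(-1) = -2*(-1) - 10 = -8.
|f(x) - f(-1)| = |-2x - 10 - (-8)| = |-2(x - (-1))| = 2|x - (-1)|.
We need 2|x - (-1)| < 1/16, i.e. |x - (-1)| < 1/16 / 2 = 1/32.
So any delta <= 1/32 works. Conversely, if delta > 1/32, then x = -1 + 1/32 satisfies |x - (-1)| = 1/32 < delta but |f(x) - f(-1)| = 2 * 1/32 = 1/16, which is not < 1/16; so no larger delta works.
Hence the largest such delta is 1/32.

1/32


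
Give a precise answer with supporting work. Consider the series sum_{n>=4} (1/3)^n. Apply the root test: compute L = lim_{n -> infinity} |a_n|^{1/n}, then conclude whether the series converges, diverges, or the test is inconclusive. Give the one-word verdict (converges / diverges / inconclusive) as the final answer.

Let a_n denote the general term. Form |a_n|^(1/n) and simplify:
|a_n|^(1/n) = 1/3
Take the limit as n -> infinity: L = 1/3.
Since L = 1/3 < 1, the root test implies convergence.

converges


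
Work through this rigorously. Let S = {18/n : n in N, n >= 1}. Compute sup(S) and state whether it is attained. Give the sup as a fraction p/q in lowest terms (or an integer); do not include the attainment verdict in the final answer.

Analysis:
- Values: 18, 9, 6, 9/2, ... strictly decreasing.
- The maximum is 18 (n=1); sup = 18 (attained).
- The set is bounded below by 0; 18/n -> 0 so 0 is the greatest lower bound.
- 0 is not in the set, so inf = 0 is not attained.
Conclusion: sup(S) = 18, attained in S.

18


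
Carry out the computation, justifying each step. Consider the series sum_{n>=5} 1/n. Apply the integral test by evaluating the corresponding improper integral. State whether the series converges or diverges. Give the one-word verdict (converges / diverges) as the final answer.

Let f(x) = 1/x. Then f is positive, continuous, and decreasing on [5, infinity), so the integral test applies.
Compute the improper integral int_{5}^infinity f(x) dx:
  antiderivative F(x) = log(x).
  As x -> infinity, log(x) -> infinity.
  So int = infinity - log(5) = infinity. By the integral test, the series diverges.

diverges


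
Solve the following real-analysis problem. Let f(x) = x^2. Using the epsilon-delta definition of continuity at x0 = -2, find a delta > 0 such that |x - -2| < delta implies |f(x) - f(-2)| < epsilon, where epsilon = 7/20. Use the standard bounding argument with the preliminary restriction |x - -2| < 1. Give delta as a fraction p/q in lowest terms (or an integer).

Factor: |x^2 - (-2)^2| = |x - -2| * |x + -2|.
Impose |x - -2| < 1 first. Then |x + -2| = |(x - -2) + 2*(-2)| <= |x - -2| + 2*|-2| < 1 + 4 = 5.
So |x^2 - (-2)^2| < delta * 5.
We need delta * 5 <= 7/20, i.e. delta <= 7/20/5 = 7/100.
Since 7/100 < 1, this is tighter than 1; take delta = 7/100.
So delta = 7/100 works.

7/100


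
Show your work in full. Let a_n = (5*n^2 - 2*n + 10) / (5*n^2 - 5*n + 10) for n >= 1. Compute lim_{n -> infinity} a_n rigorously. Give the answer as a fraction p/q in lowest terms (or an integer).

Divide numerator and denominator by n^2, the highest power:
numerator / n^2 = 5 - 2/n + 10/n^2
denominator / n^2 = 5 - 5/n + 10/n^2
As n -> infinity, all terms of the form c/n^k (k >= 1) tend to 0.
So numerator / n^2 -> 5 and denominator / n^2 -> 5.
Therefore lim a_n = 1.

1


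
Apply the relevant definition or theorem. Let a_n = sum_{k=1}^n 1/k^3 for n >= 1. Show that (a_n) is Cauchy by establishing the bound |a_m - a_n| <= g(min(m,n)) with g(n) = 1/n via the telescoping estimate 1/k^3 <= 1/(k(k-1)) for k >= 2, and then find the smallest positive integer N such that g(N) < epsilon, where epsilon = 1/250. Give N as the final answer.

For m > n >= 1: |a_m - a_n| = sum_{k=n+1}^m 1/k^3.
Use 1/k^3 <= 1/(k(k-1)) = 1/(k-1) - 1/k for k >= 2 (which holds since k^3 >= k^2 >= k(k-1) for k >= 2):
sum_{k=n+1}^m 1/k^3 <= sum_{k=n+1}^m (1/(k-1) - 1/k) = 1/n - 1/m <= 1/n.
By symmetry the same bound holds with n,m swapped, so |a_m - a_n| <= 1/min(m,n) = g(min(m,n)). Since g(n) -> 0, (a_n) is Cauchy.
Now solve g(N) < 1/250: 1/N < 1/250 <=> N > 1/(1/250) = 250.
The smallest integer strictly greater than 250 is N = 251.
Check: g(251) = 1/251 < 1/250; g(250) = 1/250 >= 1/250. So N = 251.

251


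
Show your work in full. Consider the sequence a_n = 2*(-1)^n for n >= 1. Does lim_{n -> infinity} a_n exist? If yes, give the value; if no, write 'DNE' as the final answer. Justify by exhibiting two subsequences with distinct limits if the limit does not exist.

Examine the behaviour of a_n along subsequences.
Even-n subsequence a_{2k} = 2 -> 2. Odd-n subsequence a_{2k+1} = -2 -> -2.
Since these two subsequential limits are 2 and -2, distinct, the full sequence cannot converge (a convergent sequence has all subsequences tending to the same limit). So lim a_n does not exist.

DNE


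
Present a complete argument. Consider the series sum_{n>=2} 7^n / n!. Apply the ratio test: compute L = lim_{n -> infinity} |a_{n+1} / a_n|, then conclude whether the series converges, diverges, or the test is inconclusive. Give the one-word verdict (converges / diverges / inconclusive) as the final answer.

Let a_n denote the general term. Form the ratio a_{n+1}/a_n and simplify:
a_{n+1}/a_n = 7/(n + 1)
Take the limit as n -> infinity: L = 0.
Since L = 0 < 1, the ratio test implies the series converges.

converges


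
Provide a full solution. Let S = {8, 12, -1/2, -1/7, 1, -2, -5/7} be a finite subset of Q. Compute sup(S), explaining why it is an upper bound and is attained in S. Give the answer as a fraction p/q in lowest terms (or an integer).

S is finite, so sup(S) = max(S).
Sorted decreasing:
12, 8, 1, -1/7, -1/2, -5/7, -2
The extremum is 12.
For every x in S, x <= 12. And 12 is in S, so it is attained.
Therefore sup(S) = 12.

12


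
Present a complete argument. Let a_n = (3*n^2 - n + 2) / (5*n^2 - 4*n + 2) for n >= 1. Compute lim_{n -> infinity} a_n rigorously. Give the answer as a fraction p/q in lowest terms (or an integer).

Divide numerator and denominator by n^2, the highest power:
numerator / n^2 = 3 - 1/n + 2/n^2
denominator / n^2 = 5 - 4/n + 2/n^2
As n -> infinity, all terms of the form c/n^k (k >= 1) tend to 0.
So numerator / n^2 -> 3 and denominator / n^2 -> 5.
Therefore lim a_n = 3/5.

3/5


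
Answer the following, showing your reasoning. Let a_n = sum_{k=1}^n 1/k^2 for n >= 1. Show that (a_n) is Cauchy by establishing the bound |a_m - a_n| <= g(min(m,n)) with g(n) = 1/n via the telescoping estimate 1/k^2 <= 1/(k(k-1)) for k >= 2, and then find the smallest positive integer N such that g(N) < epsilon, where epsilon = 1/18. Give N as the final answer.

For m > n >= 1: |a_m - a_n| = sum_{k=n+1}^m 1/k^2.
Use 1/k^2 <= 1/(k(k-1)) = 1/(k-1) - 1/k for k >= 2:
sum_{k=n+1}^m 1/k^2 <= sum_{k=n+1}^m (1/(k-1) - 1/k) = 1/n - 1/m <= 1/n.
By symmetry the same bound holds with n,m swapped, so |a_m - a_n| <= 1/min(m,n) = g(min(m,n)). Since g(n) -> 0, (a_n) is Cauchy.
Now solve g(N) < 1/18: 1/N < 1/18 <=> N > 1/(1/18) = 18.
The smallest integer strictly greater than 18 is N = 19.
Check: g(19) = 1/19 < 1/18; g(18) = 1/18 >= 1/18. So N = 19.

19


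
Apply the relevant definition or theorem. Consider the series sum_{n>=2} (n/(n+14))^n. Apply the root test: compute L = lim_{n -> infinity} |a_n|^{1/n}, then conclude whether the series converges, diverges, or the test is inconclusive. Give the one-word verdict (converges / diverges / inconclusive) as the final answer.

Let a_n denote the general term. Form |a_n|^(1/n) and simplify:
|a_n|^(1/n) = n/(n + 14)
Take the limit as n -> infinity: L = 1.
Since L = 1, the root test is inconclusive. (In fact a_n = (n/(n+14))^n -> e^(-14) != 0, so the nth-term test shows divergence; but the root test itself gives no conclusion.)

inconclusive


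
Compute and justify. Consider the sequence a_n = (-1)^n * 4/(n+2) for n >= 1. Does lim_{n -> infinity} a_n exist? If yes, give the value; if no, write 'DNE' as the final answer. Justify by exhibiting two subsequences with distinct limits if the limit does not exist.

Examine the behaviour of a_n along subsequences.
Even-n subsequence a_{2k} = 4/(2k+2) -> 0. Odd-n subsequence a_{2k+1} = -4/(2k+3) -> 0. Both tend to 0, which suggests the limit is 0; verify directly.
|a_n - 0| = 4/(n+2) < 4/n for every n >= 1.
Given epsilon > 0, choose a positive integer N > 4/epsilon. Then for all n >= N, |a_n| < 4/n <= 4/N < epsilon.
So by the definition of the limit, lim a_n exists and equals 0.

0
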